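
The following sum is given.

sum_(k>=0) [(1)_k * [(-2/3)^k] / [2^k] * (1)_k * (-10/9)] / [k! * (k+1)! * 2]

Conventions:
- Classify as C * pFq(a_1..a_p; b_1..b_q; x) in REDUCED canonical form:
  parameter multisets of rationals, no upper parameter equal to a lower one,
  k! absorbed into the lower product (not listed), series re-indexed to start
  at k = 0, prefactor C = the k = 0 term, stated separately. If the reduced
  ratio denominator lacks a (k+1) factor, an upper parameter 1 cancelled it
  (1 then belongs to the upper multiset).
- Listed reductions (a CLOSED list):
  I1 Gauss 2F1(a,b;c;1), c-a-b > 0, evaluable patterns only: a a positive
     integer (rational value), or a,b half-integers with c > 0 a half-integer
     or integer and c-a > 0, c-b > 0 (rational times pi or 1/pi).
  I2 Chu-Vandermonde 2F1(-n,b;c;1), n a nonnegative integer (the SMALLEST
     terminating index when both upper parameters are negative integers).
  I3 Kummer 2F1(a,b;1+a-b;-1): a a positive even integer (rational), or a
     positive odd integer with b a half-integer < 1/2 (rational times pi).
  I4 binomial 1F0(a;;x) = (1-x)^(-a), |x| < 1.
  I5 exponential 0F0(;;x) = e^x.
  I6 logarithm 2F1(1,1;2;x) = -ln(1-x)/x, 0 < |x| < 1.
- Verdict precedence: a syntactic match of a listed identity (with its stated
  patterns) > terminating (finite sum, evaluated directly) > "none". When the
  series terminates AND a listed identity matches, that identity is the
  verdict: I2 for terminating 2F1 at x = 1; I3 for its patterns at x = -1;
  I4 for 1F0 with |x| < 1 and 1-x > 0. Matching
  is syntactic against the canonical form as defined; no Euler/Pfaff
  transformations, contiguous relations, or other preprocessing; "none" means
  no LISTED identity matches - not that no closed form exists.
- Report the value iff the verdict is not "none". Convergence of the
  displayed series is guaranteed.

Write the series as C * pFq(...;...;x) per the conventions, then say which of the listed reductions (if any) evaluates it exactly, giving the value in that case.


Structural cue: x = (-1/3) and the constant factors (C = -5/9) combine into one prefactor.
Step ratio: r(k) = (-1/3) * (k+1) (k+1) / [(k+2) (k+1)] ; factor over Q: parameters, x = (-1/3), and C = -5/9.

The series (x = -1/3) is 2F1: upper {1, 1}, lower {2}, prefactor -5/9. Verdict: logarithm (I6) matches (the logarithm: parameters (1,1;2), x = -1/3). Hence: (-5/3) * ln(4/3).


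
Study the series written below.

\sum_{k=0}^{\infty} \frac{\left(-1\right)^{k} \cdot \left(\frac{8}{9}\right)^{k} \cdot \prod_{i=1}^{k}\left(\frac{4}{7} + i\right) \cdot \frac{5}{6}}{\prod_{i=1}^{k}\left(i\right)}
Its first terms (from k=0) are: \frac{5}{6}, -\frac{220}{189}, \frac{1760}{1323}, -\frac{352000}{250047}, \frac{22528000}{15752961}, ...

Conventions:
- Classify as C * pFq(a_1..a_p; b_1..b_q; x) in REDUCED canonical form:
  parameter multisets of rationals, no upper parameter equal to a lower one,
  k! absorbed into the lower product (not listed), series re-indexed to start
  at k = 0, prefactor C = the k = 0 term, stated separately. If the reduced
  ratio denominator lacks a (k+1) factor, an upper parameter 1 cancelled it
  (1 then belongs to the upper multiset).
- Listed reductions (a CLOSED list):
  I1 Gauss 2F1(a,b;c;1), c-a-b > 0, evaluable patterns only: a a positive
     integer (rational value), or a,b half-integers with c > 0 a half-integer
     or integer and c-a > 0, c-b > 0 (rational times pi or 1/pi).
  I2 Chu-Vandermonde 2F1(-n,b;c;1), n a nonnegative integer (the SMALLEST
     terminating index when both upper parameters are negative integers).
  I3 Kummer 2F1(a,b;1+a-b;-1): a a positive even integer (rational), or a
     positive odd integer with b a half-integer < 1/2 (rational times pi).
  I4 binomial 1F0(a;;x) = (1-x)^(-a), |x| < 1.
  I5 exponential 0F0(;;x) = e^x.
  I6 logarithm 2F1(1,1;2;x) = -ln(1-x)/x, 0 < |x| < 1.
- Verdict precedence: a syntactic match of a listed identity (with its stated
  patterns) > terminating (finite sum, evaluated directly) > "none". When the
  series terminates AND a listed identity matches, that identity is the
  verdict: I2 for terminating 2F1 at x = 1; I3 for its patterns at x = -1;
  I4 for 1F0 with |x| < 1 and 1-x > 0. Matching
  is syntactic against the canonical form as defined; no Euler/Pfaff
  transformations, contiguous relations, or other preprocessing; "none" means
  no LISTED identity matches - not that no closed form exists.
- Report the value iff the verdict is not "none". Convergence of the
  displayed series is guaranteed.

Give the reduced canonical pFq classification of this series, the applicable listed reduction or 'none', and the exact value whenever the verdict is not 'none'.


Structural cue: t_0 = \frac{5}{6} here, and the (-1)^k factor (prefactor 5/6) folds into the argument's sign.
Step ratio: r(k) = -\frac{8}{9} * (k+\frac{11}{7}) / [(k+1)] - rational in k. x = -\frac{8}{9}; t_0 = \frac{5}{6}; negate the roots.

This is \frac{5}{6} * 1F0(\frac{11}{7}; -; -\frac{8}{9}) in reduced canonical form. Verdict (x = -\frac{8}{9}): the I4 binomial reduction applies (the 1F0 binomial series: exponent -11/7, x = -\frac{8}{9}). Exact value: \frac{5}{6} \cdot \left(\frac{17}{9}\right)^{-\frac{11}{7}}.


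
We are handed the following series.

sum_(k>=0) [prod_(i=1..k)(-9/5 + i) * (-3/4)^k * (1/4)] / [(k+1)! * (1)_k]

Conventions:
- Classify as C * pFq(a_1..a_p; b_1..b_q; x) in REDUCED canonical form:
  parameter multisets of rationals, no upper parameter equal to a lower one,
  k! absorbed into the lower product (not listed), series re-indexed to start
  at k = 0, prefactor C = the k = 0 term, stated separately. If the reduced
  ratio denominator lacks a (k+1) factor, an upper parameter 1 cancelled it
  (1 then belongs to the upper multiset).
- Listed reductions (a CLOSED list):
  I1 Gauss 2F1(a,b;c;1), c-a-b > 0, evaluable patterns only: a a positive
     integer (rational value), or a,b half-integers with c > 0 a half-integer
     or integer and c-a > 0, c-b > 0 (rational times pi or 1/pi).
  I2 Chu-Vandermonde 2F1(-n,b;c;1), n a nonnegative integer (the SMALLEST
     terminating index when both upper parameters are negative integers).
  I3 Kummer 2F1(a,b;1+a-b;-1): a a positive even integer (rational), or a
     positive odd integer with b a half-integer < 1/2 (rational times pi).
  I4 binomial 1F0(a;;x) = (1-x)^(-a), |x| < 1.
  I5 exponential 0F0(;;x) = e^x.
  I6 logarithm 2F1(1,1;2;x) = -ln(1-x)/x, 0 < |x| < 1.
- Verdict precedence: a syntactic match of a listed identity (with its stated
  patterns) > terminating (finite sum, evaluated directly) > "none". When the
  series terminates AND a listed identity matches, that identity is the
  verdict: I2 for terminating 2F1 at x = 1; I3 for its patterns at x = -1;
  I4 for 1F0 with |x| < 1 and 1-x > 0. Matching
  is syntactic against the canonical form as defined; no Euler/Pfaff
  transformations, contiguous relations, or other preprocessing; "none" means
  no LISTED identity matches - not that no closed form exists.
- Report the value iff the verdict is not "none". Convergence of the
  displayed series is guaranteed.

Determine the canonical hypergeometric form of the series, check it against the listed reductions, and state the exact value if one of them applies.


With C = 1/4: the canonical form is 1F1(-4/5; 2; -3/4). Verdict: none. No listed pattern accepts 1F1(-4/5; 2; -3/4).

The tell: with t_0 = 1/4, the running product (C = 1/4, x = -3/4) telescopes to a rising factorial.
Ratio: r(k) = (-3/4) * (k-4/5) / [(k+2) (k+1)] - rational; roots negated = parameters, x = (-3/4), C = 1/4.


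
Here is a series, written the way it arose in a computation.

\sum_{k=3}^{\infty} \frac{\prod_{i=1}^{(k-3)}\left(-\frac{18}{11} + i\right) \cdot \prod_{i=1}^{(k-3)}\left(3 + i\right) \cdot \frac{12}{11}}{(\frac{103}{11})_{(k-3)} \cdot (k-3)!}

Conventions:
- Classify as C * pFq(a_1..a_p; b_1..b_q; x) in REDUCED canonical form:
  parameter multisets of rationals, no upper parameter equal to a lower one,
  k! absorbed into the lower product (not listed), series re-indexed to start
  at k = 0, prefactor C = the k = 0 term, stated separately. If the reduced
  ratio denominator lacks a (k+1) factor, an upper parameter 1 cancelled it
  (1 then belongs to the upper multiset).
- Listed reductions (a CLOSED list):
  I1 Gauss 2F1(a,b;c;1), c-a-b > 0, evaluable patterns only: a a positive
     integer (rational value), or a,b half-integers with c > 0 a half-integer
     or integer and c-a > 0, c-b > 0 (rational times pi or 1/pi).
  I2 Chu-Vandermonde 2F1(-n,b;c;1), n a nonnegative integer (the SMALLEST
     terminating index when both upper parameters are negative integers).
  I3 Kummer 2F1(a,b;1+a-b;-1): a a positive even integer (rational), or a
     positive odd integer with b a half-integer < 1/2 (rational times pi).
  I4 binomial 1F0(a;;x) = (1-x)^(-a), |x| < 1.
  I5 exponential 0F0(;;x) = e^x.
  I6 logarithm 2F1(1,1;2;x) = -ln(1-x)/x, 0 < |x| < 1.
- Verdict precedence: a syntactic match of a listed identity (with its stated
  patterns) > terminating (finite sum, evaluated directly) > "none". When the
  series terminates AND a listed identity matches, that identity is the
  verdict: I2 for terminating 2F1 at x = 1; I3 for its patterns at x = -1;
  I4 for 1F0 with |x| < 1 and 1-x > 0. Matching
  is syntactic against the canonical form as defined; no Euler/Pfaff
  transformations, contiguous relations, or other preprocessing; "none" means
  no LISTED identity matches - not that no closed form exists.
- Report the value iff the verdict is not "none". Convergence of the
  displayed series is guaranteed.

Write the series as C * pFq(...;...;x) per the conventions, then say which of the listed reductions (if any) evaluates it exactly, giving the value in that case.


Structural cue: from the first term \frac{12}{11}: the running product (C = 12/11, x = 1) telescopes to a rising factorial.
Adjacent-term ratio: r(k) = 1 * (k-\frac{7}{11}) (k+4) / [(k+\frac{103}{11}) (k+1)] - rational; roots negated = parameters, x = 1, C = \frac{12}{11}.

Classification (C = \frac{12}{11}): 2F1 with upper {-\frac{7}{11}, 4}, lower {\frac{103}{11}}, argument x = 1. Verdict: Gauss (I1, integer-parameter pattern) matches (x = 1: the Gamma ratio telescopes since c-a-b = 6 > 0 and a = 4 in Z>0). Hence: \frac{122130}{161051}.


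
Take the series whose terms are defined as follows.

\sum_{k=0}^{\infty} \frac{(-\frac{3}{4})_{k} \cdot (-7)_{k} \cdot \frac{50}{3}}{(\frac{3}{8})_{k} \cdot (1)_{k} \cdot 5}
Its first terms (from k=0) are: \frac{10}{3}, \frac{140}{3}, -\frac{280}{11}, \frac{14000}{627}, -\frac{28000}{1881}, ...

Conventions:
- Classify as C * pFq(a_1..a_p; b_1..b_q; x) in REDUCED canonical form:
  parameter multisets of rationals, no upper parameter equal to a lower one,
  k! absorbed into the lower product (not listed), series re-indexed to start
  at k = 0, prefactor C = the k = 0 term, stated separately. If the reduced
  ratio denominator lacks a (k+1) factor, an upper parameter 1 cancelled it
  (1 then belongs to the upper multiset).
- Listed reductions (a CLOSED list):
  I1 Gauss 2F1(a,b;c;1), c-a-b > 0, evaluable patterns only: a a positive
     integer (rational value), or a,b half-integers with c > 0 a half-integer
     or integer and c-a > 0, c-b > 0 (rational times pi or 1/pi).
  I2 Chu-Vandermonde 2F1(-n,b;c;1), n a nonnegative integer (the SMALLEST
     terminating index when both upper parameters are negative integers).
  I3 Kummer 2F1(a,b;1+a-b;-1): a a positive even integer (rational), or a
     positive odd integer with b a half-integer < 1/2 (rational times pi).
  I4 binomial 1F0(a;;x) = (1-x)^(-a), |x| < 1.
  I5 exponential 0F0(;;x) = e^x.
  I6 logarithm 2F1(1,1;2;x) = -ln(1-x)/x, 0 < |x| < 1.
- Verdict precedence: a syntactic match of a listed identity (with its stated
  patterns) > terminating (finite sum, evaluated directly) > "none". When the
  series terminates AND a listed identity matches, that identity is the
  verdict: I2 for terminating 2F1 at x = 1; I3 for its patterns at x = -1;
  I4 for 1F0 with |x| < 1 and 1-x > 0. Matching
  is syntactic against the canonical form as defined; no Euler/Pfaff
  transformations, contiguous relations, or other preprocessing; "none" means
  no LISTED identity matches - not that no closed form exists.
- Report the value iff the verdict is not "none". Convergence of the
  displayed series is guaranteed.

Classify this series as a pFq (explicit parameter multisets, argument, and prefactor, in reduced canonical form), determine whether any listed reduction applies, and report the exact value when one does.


Reduced: x = 1, 2F1, upper = {-7, -\frac{3}{4}}, lower = {\frac{3}{8}}, C = \frac{10}{3}. Verdict: Vandermonde's identity (I2) matches (terminating 2F1 at x = 1 with n = 7, b = -3/4, c = \frac{3}{8}). Its exact value is \frac{14350}{387}.

Structural cue: t_0 being \frac{10}{3}, the constant factors (C = 10/3) combine into one prefactor.
Consecutive-term ratio: r(k) = 1 * (k-7) (k-\frac{3}{4}) / [(k+\frac{3}{8}) (k+1)] ; factor over Q: parameters, x = 1, and C = \frac{10}{3}.


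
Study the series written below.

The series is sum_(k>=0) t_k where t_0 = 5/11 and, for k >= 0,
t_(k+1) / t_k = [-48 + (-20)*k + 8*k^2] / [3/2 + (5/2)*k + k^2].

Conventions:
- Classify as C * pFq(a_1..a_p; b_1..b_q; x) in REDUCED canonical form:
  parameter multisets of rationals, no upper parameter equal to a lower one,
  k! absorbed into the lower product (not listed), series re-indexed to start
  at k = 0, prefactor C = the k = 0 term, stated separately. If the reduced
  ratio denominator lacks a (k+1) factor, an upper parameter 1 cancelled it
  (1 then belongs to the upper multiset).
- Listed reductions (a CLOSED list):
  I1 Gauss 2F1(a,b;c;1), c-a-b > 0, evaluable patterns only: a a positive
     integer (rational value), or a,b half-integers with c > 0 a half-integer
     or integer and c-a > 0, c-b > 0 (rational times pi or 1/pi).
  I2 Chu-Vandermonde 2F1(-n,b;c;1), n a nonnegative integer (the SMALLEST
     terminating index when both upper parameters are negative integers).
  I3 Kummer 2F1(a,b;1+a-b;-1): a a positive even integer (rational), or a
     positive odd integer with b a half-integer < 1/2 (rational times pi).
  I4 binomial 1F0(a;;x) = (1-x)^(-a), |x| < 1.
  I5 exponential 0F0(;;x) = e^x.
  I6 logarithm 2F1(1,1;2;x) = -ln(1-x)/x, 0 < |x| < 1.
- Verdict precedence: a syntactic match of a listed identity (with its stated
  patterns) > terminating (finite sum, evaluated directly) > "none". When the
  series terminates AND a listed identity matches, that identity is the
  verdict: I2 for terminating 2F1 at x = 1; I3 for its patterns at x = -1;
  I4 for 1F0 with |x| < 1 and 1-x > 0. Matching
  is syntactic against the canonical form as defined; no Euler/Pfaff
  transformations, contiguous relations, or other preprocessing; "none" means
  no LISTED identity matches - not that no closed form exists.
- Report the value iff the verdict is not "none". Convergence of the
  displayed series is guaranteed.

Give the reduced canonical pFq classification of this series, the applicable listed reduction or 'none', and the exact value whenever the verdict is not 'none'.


Reduced: x = 8, 1F0, upper = {-4}, lower = {-}, C = 5/11. Verdict: terminating. (-4)_k vanishes past k = 4, leaving a 5-term sum, computed directly. Hence: 12005/11.

Structural cue: t_0 being 5/11, the expanded ratio factors over Q; C = 5/11, x = 8, roots give parameters.
Adjacent-term ratio: r(k) = 8 * (k-4) / [(k+1)] - rational in k. x = 8; t_0 = 5/11; negate the roots.


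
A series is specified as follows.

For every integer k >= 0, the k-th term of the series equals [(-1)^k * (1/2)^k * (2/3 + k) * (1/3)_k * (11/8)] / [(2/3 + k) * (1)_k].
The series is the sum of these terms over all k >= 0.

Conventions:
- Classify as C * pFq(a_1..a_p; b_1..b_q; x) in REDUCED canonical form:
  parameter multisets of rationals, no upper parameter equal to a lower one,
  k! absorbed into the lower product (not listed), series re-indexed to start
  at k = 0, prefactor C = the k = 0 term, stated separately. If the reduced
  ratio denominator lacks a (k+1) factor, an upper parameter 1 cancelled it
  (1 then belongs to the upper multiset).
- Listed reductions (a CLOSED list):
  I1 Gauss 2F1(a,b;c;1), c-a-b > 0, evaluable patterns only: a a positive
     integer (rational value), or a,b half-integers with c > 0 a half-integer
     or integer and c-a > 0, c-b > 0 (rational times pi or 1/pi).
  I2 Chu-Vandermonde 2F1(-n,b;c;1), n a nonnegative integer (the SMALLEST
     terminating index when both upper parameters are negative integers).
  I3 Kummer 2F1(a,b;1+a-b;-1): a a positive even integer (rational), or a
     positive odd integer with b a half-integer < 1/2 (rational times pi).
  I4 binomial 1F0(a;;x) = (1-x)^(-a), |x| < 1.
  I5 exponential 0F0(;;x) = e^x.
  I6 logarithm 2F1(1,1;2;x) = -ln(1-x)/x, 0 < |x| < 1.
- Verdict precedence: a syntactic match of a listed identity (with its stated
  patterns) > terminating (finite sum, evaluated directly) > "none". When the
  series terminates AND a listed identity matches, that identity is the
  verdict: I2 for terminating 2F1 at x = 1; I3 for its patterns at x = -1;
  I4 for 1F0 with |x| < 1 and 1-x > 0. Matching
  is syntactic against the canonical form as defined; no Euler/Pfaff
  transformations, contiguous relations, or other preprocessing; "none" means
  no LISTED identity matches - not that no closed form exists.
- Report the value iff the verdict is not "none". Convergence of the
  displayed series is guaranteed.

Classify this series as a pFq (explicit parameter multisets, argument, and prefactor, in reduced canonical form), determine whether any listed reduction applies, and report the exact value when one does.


With C = 11/8: the canonical form is 1F0(1/3; -; -1/2). Verdict (x = -1/2): the I4 binomial reduction applies (the 1F0 binomial series: exponent -1/3, x = -1/2). Sum: (11/8) * (3/2)^(-1/3).

Structural cue: x = (-1/2) and (1)_k (C = 11/8) is k! itself.
Step ratio: r(k) = (-1/2) * (k+1/3) / [(k+1)] ; factor over Q: parameters, x = (-1/2), and C = 11/8.


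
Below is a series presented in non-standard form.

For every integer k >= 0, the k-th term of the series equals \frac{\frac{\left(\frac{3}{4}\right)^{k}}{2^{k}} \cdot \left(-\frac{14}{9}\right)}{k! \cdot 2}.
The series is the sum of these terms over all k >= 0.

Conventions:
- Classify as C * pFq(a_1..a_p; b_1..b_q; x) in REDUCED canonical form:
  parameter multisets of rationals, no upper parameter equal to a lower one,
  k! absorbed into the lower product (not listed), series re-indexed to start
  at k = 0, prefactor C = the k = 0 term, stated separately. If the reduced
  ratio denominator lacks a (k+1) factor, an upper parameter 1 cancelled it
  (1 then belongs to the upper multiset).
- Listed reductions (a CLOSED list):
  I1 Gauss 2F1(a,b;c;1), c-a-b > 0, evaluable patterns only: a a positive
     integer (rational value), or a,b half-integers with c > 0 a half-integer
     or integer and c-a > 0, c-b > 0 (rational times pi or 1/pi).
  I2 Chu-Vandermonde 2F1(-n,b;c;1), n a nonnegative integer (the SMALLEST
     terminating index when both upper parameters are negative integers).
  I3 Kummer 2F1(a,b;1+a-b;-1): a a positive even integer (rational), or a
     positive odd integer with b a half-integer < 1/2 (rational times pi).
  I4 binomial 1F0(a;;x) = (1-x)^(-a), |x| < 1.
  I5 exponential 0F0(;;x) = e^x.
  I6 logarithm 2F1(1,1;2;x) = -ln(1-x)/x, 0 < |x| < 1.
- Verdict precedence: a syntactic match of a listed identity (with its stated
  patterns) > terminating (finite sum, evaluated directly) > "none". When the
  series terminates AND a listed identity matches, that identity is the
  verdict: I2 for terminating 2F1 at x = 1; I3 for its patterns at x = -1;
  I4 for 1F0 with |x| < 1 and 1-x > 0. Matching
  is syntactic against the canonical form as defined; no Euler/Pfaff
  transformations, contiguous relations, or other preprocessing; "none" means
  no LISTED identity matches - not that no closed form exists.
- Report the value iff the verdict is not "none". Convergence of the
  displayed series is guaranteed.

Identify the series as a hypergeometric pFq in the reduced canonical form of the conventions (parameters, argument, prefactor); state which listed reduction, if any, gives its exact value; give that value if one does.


x = \frac{3}{8} here; the reduced form reads 0F0, upper {-}, lower {-}, C = -\frac{7}{9}. Verdict: this is the exponential series (I5) (the 0F0 exponential series at x = \frac{3}{8}). Value: \left(-\frac{7}{9}\right) \cdot e^{\frac{3}{8}}.

The tell: t_0 being -\frac{7}{9}, the constant factors (C = -7/9, x = 3/8) combine into one prefactor.
Consecutive-term ratio: r(k) = \frac{3}{8} * 1 / [(k+1)] - poly over poly, x = \frac{3}{8} from leading terms; C = -\frac{7}{9} at k = 0.


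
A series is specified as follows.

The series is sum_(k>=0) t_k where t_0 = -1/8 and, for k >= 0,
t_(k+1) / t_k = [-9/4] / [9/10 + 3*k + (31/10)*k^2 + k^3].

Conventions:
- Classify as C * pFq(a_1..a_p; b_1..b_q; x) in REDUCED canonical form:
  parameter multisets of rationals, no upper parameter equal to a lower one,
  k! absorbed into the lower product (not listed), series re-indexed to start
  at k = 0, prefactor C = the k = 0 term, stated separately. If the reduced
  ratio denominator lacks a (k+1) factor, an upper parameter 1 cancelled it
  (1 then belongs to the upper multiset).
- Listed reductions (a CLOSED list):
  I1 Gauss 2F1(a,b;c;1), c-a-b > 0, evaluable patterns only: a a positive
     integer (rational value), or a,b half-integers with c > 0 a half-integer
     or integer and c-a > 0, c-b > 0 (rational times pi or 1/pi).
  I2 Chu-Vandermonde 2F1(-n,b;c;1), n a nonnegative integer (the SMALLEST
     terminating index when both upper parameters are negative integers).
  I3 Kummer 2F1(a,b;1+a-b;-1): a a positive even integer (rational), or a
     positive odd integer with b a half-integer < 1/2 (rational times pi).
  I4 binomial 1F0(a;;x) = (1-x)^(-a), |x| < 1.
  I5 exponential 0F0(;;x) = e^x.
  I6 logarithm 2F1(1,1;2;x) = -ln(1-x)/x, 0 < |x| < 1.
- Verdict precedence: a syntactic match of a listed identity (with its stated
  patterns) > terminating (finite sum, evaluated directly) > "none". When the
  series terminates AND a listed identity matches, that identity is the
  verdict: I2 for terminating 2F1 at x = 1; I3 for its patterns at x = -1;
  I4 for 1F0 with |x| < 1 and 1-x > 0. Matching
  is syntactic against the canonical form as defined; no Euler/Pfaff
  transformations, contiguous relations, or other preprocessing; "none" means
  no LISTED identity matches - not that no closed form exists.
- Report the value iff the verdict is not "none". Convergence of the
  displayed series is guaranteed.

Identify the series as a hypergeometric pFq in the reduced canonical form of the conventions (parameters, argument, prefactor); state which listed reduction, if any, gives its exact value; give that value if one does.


Reduced: x = -9/4, 0F2, upper = {-}, lower = {3/5, 3/2}, C = -1/8. Verdict: none. Every listed pattern misses the 0F2 form at -9/4, upper {-}.

Structural cue: x = (-9/4) and factor the ratio over Q (prefactor -1/8): negated roots = parameters.
Ratio: r(k) = (-9/4) * 1 / [(k+3/5) (k+3/2) (k+1)] - rational in k, leading ratio (-9/4); with t_0 = -1/8, classification follows.


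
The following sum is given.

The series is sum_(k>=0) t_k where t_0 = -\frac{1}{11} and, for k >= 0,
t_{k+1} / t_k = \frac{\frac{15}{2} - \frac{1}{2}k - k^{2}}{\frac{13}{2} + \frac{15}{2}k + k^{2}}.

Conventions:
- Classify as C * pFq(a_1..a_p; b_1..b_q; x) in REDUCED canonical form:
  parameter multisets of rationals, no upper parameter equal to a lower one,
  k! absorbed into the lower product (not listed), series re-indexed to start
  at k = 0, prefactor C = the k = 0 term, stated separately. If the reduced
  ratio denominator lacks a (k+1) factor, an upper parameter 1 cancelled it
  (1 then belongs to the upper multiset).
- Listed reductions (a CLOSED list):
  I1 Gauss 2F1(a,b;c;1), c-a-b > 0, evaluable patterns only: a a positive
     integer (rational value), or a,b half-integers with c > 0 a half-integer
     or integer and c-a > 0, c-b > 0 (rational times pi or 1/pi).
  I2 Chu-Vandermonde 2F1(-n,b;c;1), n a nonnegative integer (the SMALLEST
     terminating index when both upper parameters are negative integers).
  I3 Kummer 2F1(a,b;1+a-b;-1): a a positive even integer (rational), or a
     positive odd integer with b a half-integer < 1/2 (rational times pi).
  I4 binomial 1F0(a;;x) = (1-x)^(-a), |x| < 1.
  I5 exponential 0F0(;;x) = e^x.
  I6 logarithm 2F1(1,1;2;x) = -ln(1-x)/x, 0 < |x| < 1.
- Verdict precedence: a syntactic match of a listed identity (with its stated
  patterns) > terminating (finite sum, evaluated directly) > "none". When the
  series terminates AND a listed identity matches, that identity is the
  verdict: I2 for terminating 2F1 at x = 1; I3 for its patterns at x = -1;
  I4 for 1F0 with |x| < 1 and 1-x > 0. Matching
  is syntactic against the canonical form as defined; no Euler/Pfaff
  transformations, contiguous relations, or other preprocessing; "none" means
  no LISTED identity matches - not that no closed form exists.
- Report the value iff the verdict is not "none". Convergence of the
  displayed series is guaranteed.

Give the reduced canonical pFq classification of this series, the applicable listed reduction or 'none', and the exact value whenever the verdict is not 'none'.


At argument -1: a 2F1 with upper {-\frac{5}{2}, 3}, lower {\frac{13}{2}}, scaled by C = -\frac{1}{11}. Verdict: Kummer's theorem (I3) matches (x = -1; c = \frac{13}{2} equals 1+a-b for upper {-\frac{5}{2}, 3}: listed pattern). Hence: \left(-\frac{315}{4096}\right) \cdot \pi.

Key step: t_0 = -\frac{1}{11} here, and roots of the ratio polynomials (C = -1/11, x = -1) are the negated parameters.
Adjacent-term ratio: r(k) = -1 * (k-\frac{5}{2}) (k+3) / [(k+\frac{13}{2}) (k+1)] - rational; roots negated = parameters, x = -1, C = -\frac{1}{11}.


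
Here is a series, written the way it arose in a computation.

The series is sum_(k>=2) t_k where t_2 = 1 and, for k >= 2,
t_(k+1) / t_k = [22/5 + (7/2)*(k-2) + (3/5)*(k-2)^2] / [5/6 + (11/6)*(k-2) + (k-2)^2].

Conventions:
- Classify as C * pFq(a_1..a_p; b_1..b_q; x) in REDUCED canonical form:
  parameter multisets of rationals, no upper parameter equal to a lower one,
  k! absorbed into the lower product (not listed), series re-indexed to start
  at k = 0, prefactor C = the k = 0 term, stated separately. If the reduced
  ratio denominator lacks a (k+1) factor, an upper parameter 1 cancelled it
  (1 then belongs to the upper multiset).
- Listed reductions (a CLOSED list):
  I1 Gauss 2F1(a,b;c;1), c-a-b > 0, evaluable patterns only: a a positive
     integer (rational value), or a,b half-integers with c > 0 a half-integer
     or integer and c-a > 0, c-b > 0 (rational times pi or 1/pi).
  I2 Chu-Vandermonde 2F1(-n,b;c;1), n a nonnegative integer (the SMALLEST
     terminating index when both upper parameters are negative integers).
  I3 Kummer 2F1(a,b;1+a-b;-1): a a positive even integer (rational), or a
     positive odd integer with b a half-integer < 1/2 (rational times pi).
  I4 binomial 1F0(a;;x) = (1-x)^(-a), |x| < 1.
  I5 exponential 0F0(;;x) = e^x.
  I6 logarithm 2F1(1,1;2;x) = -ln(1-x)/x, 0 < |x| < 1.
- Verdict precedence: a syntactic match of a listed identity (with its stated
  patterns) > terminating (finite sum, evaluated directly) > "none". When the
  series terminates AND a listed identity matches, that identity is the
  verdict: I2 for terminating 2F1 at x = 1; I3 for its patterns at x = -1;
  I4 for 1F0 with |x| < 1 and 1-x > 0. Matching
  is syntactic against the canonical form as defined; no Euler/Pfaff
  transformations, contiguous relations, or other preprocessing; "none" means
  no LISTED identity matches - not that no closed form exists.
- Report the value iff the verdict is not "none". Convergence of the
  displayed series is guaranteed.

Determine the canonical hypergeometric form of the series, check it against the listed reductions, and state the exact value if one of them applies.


With C = 1: the canonical form is 2F1(11/6, 4; 5/6; 3/5). Verdict: no listed reduction: x = 3/5 and upper {11/6, 4} fail every I1-I6 pattern.

Key observation: from the first term 1: factor the ratio over Q (C = 1, x = 3/5): negated roots = parameters.
Adjacent-term ratio: r(k) = (3/5) * (k+11/6) (k+4) / [(k+5/6) (k+1)] - rational; roots negated = parameters, x = (3/5), C = 1.


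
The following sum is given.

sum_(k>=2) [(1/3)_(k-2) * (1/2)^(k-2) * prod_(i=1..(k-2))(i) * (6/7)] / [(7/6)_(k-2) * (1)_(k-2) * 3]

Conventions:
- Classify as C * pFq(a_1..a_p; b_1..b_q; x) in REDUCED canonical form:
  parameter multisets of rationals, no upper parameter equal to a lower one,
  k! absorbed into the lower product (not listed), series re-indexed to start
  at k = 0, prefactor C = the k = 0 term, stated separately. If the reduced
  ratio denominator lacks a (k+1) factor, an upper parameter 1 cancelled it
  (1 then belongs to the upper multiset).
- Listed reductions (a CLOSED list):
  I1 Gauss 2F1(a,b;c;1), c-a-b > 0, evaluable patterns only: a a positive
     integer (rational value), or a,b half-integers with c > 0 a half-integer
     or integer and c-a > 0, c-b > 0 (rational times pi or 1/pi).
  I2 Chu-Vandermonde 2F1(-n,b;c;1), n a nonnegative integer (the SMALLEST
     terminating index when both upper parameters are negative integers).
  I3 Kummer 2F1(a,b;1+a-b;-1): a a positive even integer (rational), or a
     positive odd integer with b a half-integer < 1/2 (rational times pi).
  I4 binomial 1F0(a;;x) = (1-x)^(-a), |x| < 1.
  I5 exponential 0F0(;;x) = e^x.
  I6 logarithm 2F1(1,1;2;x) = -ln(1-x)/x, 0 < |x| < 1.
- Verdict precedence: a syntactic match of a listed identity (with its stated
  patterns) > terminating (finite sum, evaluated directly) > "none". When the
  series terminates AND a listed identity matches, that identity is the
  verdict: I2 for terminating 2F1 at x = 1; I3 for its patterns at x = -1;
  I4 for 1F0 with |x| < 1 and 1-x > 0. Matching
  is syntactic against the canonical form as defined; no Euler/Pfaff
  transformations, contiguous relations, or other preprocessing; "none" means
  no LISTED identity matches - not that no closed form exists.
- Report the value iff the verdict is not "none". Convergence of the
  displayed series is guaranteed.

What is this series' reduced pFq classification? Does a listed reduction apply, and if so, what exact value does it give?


Key step: x = (1/2) and the constant factors (C = 2/7) combine into one prefactor.
Consecutive-term ratio: r(k) = (1/2) * (k+1/3) (k+1) / [(k+7/6) (k+1)] ; factor over Q: parameters, x = (1/2), and C = 2/7.

The series (x = 1/2) is 2F1: upper {1/3, 1}, lower {7/6}, prefactor 2/7. Verdict: none here - no I1-I6 shape fits x = 1/2 with lower {7/6}.


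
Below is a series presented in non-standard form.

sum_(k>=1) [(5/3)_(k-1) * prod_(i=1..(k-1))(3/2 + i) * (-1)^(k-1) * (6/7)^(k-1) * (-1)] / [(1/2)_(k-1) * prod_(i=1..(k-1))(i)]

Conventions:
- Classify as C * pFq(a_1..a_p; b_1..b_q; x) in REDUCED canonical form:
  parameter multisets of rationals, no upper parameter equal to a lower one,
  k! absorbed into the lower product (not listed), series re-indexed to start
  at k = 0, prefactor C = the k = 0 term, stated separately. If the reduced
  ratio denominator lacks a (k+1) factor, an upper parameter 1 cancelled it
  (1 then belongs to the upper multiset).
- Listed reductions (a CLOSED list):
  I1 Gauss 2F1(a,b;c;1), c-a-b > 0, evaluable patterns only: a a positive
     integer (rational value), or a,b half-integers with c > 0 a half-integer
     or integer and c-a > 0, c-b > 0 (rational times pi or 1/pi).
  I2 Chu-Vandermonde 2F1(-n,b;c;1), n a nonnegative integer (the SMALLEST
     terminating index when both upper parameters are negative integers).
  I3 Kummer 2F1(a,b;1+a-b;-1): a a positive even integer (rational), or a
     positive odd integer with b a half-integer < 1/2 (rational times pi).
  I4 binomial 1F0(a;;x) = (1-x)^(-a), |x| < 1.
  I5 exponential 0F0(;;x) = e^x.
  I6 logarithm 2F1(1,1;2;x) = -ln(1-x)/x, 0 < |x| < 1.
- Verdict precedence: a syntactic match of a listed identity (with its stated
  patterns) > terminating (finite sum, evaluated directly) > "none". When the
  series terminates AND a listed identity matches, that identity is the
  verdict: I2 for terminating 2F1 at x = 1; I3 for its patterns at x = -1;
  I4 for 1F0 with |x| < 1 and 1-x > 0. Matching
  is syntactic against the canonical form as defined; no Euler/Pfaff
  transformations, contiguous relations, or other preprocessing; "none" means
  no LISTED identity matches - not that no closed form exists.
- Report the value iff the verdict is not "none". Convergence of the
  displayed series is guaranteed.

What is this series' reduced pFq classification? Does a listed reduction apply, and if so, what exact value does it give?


The series (x = -6/7) is 2F1: upper {5/3, 5/2}, lower {1/2}, prefactor -1. Verdict: none - this 2F1 at x = -6/7 matches no listed pattern, and upper {5/3, 5/2} holds no stopper.

The tell: t_0 = -1 here, and the (-1)^k factor (prefactor -1) folds into the argument's sign.
Consecutive-term ratio: r(k) = (-6/7) * (k+5/3) (k+5/2) / [(k+1/2) (k+1)] - poly over poly, x = (-6/7) from leading terms; C = -1 at k = 0.


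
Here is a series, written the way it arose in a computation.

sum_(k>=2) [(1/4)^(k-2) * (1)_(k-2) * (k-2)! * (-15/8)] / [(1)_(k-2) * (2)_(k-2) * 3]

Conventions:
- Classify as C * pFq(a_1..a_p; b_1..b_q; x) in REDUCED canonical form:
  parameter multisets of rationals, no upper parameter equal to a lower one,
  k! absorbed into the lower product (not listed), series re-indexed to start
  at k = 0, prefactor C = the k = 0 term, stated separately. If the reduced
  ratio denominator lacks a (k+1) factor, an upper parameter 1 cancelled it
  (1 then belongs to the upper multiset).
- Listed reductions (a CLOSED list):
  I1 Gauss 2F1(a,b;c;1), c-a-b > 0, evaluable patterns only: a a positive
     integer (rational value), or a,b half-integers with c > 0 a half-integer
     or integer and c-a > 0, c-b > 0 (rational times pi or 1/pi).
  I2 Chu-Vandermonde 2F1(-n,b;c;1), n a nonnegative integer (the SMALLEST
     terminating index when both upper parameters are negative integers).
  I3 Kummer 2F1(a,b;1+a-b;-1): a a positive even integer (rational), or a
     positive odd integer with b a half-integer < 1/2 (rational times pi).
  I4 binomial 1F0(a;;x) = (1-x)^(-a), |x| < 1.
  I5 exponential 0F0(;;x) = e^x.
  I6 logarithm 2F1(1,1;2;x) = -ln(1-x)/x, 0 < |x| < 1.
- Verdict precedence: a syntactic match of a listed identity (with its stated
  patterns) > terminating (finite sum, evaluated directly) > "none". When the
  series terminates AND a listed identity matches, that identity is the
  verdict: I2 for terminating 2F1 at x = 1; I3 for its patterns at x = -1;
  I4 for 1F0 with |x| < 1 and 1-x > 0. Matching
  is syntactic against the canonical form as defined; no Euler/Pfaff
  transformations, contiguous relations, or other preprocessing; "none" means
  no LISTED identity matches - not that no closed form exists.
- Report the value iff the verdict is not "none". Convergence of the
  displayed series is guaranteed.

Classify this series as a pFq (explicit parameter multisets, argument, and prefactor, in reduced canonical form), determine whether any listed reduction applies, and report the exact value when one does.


Prefactor -5/8, argument 1/4: 2F1 with upper {1, 1} over lower {2}. Verdict: the I6 logarithm reduction applies (the logarithm: parameters (1,1;2), x = 1/4). Sum: (5/2) * ln(3/4).

Structural cue: t_0 being -5/8, (1)_k (C = -5/8) is k! itself.
Adjacent-term ratio: r(k) = (1/4) * (k+1) (k+1) / [(k+2) (k+1)] - rational in k. x = (1/4); t_0 = -5/8; negate the roots.


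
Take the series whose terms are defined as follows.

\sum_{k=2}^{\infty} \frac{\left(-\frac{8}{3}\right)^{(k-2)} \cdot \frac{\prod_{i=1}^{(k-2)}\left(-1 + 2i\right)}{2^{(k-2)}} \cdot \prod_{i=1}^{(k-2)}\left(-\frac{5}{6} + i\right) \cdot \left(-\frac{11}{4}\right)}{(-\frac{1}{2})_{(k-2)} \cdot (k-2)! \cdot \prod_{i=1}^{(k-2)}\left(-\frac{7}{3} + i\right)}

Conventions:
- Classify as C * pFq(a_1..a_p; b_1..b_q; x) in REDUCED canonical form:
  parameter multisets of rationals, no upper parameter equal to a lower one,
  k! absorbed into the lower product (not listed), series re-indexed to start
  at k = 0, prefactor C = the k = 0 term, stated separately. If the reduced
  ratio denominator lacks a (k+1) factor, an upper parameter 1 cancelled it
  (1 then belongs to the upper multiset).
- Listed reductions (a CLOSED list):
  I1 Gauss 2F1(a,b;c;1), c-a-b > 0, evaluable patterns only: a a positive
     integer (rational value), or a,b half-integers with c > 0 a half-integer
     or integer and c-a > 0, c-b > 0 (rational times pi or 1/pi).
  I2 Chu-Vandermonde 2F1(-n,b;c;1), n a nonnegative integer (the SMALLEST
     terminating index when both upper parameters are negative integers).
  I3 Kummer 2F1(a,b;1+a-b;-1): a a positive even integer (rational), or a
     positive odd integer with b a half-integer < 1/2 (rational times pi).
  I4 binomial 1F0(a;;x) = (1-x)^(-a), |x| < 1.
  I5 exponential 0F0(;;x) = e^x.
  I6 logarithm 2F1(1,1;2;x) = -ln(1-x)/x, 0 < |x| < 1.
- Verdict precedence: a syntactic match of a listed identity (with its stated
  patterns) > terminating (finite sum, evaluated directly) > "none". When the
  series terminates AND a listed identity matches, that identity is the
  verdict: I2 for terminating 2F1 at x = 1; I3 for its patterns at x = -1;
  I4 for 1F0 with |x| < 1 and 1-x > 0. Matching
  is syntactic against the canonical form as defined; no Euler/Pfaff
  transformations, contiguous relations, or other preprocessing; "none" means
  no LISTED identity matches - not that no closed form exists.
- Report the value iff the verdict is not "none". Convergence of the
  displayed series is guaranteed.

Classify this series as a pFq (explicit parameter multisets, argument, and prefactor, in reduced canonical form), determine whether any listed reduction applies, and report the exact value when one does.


Canonical form: C = -\frac{11}{4} times 2F2 with upper {\frac{1}{6}, \frac{1}{2}}, lower {-\frac{4}{3}, -\frac{1}{2}}, x = -\frac{8}{3}. Verdict: none. No listed pattern accepts 2F2(\frac{1}{6}, \frac{1}{2}; -\frac{4}{3}, -\frac{1}{2}; -\frac{8}{3}).

Structural cue: with t_0 = -\frac{11}{4}, the lower running product (C = -11/4, x = -8/3) is a rising factorial.
Step ratio: r(k) = -\frac{8}{3} * (k+\frac{1}{6}) (k+\frac{1}{2}) / [(k-\frac{4}{3}) (k-\frac{1}{2}) (k+1)] ; factor over Q: parameters, x = -\frac{8}{3}, and C = -\frac{11}{4}.


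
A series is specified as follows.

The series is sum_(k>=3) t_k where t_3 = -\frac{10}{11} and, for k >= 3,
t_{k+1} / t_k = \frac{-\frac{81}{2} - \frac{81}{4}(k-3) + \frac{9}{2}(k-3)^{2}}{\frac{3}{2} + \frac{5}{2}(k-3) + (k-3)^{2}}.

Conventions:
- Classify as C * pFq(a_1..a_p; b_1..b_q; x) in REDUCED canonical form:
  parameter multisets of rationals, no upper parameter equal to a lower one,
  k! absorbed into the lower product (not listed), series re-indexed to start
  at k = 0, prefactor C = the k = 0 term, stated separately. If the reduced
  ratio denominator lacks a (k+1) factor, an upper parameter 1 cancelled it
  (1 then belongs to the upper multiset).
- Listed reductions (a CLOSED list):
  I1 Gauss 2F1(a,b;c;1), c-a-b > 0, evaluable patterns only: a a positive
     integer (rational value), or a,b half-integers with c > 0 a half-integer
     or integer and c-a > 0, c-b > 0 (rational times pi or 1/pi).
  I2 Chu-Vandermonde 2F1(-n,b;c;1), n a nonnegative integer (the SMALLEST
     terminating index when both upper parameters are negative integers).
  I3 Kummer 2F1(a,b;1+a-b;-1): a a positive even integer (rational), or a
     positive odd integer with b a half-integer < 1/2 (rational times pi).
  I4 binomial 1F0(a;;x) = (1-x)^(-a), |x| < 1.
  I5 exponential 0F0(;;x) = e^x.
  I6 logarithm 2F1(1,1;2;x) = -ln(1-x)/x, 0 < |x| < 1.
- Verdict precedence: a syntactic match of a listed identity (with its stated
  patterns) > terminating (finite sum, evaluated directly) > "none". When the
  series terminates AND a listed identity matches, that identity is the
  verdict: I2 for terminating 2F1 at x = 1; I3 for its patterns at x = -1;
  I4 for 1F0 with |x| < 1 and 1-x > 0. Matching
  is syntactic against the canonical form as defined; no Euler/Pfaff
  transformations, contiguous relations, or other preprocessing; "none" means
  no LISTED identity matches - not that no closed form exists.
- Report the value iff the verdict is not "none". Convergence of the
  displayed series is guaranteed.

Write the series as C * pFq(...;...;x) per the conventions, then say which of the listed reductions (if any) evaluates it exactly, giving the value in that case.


Key observation: x = \frac{9}{2} and the parameter 3/2 appears in both the upper and lower lists and cancels.
Consecutive-term ratio: r(k) = \frac{9}{2} * (k-6) / [(k+1)] - poly over poly, x = \frac{9}{2} from leading terms; C = -\frac{10}{11} at k = 0.

Reduced: x = \frac{9}{2}, 1F0, upper = {-6}, lower = {-}, C = -\frac{10}{11}. Verdict: terminating at k = 6: the factor (-6)_k kills every later term; summing the 7 survivors is exact. Exact value: -\frac{588245}{352}.
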